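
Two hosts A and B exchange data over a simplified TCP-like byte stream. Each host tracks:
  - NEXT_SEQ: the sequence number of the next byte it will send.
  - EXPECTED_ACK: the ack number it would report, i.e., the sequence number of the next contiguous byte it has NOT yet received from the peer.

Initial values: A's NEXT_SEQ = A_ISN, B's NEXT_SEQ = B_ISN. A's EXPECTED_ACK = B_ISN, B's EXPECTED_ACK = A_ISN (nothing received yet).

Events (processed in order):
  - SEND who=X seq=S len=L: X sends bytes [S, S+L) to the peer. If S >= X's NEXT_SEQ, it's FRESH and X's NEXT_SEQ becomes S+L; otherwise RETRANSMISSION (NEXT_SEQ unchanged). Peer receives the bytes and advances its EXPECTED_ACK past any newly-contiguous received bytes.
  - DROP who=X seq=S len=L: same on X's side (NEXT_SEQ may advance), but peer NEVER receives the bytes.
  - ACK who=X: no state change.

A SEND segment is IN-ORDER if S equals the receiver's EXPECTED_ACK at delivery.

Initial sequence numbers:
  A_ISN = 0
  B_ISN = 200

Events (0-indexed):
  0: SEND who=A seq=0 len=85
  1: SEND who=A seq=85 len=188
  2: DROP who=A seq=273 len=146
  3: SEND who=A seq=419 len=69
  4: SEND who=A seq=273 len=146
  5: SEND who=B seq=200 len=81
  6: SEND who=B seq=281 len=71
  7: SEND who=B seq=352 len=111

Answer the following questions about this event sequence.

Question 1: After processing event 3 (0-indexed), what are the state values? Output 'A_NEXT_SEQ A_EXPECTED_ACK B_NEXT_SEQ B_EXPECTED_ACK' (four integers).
After event 0: A_seq=85 A_ack=200 B_seq=200 B_ack=85
After event 1: A_seq=273 A_ack=200 B_seq=200 B_ack=273
After event 2: A_seq=419 A_ack=200 B_seq=200 B_ack=273
After event 3: A_seq=488 A_ack=200 B_seq=200 B_ack=273

488 200 200 273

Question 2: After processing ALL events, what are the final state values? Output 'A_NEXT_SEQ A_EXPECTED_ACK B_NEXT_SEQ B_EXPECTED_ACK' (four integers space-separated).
After event 0: A_seq=85 A_ack=200 B_seq=200 B_ack=85
After event 1: A_seq=273 A_ack=200 B_seq=200 B_ack=273
After event 2: A_seq=419 A_ack=200 B_seq=200 B_ack=273
After event 3: A_seq=488 A_ack=200 B_seq=200 B_ack=273
After event 4: A_seq=488 A_ack=200 B_seq=200 B_ack=488
After event 5: A_seq=488 A_ack=281 B_seq=281 B_ack=488
After event 6: A_seq=488 A_ack=352 B_seq=352 B_ack=488
After event 7: A_seq=488 A_ack=463 B_seq=463 B_ack=488

Answer: 488 463 463 488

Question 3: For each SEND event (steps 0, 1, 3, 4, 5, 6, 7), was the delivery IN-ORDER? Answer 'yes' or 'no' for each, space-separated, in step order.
Answer: yes yes no yes yes yes yes

Derivation:
Step 0: SEND seq=0 -> in-order
Step 1: SEND seq=85 -> in-order
Step 3: SEND seq=419 -> out-of-order
Step 4: SEND seq=273 -> in-order
Step 5: SEND seq=200 -> in-order
Step 6: SEND seq=281 -> in-order
Step 7: SEND seq=352 -> in-order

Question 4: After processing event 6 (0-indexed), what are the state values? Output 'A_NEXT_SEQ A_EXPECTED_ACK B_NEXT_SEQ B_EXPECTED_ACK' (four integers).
After event 0: A_seq=85 A_ack=200 B_seq=200 B_ack=85
After event 1: A_seq=273 A_ack=200 B_seq=200 B_ack=273
After event 2: A_seq=419 A_ack=200 B_seq=200 B_ack=273
After event 3: A_seq=488 A_ack=200 B_seq=200 B_ack=273
After event 4: A_seq=488 A_ack=200 B_seq=200 B_ack=488
After event 5: A_seq=488 A_ack=281 B_seq=281 B_ack=488
After event 6: A_seq=488 A_ack=352 B_seq=352 B_ack=488

488 352 352 488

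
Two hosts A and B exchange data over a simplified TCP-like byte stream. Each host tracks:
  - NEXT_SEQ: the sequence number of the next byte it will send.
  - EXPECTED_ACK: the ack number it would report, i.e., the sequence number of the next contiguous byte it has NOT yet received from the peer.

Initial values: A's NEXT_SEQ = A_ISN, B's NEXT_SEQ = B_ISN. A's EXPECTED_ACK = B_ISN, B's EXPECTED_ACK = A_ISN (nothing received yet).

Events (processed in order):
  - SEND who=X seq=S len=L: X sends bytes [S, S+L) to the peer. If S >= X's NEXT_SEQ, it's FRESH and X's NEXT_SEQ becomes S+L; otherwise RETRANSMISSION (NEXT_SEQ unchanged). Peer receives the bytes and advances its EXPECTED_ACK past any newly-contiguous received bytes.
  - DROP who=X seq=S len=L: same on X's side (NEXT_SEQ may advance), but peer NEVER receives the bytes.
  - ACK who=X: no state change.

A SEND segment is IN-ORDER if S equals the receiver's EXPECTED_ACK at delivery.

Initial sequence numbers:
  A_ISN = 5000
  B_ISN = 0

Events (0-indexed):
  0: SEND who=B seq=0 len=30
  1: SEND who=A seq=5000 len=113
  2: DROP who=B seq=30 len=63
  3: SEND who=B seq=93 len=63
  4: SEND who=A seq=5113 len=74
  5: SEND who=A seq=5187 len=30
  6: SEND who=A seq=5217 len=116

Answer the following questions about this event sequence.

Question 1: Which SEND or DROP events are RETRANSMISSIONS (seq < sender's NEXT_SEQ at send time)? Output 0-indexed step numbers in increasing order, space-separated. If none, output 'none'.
Answer: none

Derivation:
Step 0: SEND seq=0 -> fresh
Step 1: SEND seq=5000 -> fresh
Step 2: DROP seq=30 -> fresh
Step 3: SEND seq=93 -> fresh
Step 4: SEND seq=5113 -> fresh
Step 5: SEND seq=5187 -> fresh
Step 6: SEND seq=5217 -> fresh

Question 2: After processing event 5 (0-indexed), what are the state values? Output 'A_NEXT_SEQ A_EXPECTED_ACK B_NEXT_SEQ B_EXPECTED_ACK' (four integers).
After event 0: A_seq=5000 A_ack=30 B_seq=30 B_ack=5000
After event 1: A_seq=5113 A_ack=30 B_seq=30 B_ack=5113
After event 2: A_seq=5113 A_ack=30 B_seq=93 B_ack=5113
After event 3: A_seq=5113 A_ack=30 B_seq=156 B_ack=5113
After event 4: A_seq=5187 A_ack=30 B_seq=156 B_ack=5187
After event 5: A_seq=5217 A_ack=30 B_seq=156 B_ack=5217

5217 30 156 5217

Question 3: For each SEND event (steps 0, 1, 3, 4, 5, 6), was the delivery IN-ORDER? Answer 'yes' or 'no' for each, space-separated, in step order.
Step 0: SEND seq=0 -> in-order
Step 1: SEND seq=5000 -> in-order
Step 3: SEND seq=93 -> out-of-order
Step 4: SEND seq=5113 -> in-order
Step 5: SEND seq=5187 -> in-order
Step 6: SEND seq=5217 -> in-order

Answer: yes yes no yes yes yes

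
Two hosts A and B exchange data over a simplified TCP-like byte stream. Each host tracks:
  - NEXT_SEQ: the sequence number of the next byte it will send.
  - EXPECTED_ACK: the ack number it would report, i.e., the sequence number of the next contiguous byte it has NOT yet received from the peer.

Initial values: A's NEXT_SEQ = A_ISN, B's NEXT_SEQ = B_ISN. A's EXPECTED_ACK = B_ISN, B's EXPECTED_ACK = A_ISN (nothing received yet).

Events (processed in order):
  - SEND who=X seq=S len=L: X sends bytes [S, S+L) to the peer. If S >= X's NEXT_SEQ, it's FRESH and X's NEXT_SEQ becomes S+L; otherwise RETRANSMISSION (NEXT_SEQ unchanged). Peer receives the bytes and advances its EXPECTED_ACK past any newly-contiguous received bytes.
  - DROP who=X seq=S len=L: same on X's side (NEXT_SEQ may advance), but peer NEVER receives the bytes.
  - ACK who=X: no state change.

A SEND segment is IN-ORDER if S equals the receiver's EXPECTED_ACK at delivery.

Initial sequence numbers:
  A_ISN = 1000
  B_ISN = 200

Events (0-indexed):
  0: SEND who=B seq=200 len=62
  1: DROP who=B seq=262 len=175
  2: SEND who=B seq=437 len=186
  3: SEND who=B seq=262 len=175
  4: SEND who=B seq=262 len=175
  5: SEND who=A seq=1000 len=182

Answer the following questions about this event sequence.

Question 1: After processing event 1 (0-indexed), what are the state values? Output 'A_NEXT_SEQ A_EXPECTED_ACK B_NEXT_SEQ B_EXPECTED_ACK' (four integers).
After event 0: A_seq=1000 A_ack=262 B_seq=262 B_ack=1000
After event 1: A_seq=1000 A_ack=262 B_seq=437 B_ack=1000

1000 262 437 1000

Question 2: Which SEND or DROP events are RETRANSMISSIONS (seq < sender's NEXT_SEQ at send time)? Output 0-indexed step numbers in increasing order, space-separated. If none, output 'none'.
Answer: 3 4

Derivation:
Step 0: SEND seq=200 -> fresh
Step 1: DROP seq=262 -> fresh
Step 2: SEND seq=437 -> fresh
Step 3: SEND seq=262 -> retransmit
Step 4: SEND seq=262 -> retransmit
Step 5: SEND seq=1000 -> fresh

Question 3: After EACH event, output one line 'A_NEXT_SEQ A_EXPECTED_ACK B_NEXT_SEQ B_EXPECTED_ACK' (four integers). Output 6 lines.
1000 262 262 1000
1000 262 437 1000
1000 262 623 1000
1000 623 623 1000
1000 623 623 1000
1182 623 623 1182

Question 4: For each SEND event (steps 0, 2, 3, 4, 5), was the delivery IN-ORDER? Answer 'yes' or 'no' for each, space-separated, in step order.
Answer: yes no yes no yes

Derivation:
Step 0: SEND seq=200 -> in-order
Step 2: SEND seq=437 -> out-of-order
Step 3: SEND seq=262 -> in-order
Step 4: SEND seq=262 -> out-of-order
Step 5: SEND seq=1000 -> in-order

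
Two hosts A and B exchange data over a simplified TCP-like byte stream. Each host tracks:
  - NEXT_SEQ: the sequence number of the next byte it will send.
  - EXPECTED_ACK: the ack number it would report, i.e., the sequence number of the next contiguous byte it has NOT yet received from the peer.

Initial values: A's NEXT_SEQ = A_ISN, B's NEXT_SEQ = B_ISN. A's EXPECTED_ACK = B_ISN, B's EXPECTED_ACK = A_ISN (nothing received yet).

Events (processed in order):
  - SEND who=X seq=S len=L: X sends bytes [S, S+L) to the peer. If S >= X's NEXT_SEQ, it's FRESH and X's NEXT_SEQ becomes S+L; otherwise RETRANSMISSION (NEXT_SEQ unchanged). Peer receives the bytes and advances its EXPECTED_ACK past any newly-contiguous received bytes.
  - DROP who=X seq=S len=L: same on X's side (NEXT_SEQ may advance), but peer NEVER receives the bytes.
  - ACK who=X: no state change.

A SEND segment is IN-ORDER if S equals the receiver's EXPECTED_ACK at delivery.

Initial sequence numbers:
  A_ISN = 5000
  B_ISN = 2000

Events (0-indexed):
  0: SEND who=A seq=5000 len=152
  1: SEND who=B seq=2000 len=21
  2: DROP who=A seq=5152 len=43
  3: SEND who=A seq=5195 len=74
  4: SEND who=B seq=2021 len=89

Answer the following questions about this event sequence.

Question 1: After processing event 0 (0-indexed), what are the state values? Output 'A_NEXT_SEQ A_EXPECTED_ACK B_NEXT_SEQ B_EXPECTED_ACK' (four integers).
After event 0: A_seq=5152 A_ack=2000 B_seq=2000 B_ack=5152

5152 2000 2000 5152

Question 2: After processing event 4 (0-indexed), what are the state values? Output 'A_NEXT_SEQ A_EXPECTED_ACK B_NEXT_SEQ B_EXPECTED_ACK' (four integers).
After event 0: A_seq=5152 A_ack=2000 B_seq=2000 B_ack=5152
After event 1: A_seq=5152 A_ack=2021 B_seq=2021 B_ack=5152
After event 2: A_seq=5195 A_ack=2021 B_seq=2021 B_ack=5152
After event 3: A_seq=5269 A_ack=2021 B_seq=2021 B_ack=5152
After event 4: A_seq=5269 A_ack=2110 B_seq=2110 B_ack=5152

5269 2110 2110 5152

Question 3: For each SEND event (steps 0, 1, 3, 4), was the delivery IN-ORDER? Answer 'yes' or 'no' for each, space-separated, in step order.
Step 0: SEND seq=5000 -> in-order
Step 1: SEND seq=2000 -> in-order
Step 3: SEND seq=5195 -> out-of-order
Step 4: SEND seq=2021 -> in-order

Answer: yes yes no yes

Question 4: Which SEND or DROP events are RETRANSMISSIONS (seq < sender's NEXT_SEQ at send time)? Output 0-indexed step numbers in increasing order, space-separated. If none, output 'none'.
Step 0: SEND seq=5000 -> fresh
Step 1: SEND seq=2000 -> fresh
Step 2: DROP seq=5152 -> fresh
Step 3: SEND seq=5195 -> fresh
Step 4: SEND seq=2021 -> fresh

Answer: none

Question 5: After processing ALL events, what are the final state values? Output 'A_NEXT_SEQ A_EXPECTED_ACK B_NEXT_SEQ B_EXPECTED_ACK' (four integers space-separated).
After event 0: A_seq=5152 A_ack=2000 B_seq=2000 B_ack=5152
After event 1: A_seq=5152 A_ack=2021 B_seq=2021 B_ack=5152
After event 2: A_seq=5195 A_ack=2021 B_seq=2021 B_ack=5152
After event 3: A_seq=5269 A_ack=2021 B_seq=2021 B_ack=5152
After event 4: A_seq=5269 A_ack=2110 B_seq=2110 B_ack=5152

Answer: 5269 2110 2110 5152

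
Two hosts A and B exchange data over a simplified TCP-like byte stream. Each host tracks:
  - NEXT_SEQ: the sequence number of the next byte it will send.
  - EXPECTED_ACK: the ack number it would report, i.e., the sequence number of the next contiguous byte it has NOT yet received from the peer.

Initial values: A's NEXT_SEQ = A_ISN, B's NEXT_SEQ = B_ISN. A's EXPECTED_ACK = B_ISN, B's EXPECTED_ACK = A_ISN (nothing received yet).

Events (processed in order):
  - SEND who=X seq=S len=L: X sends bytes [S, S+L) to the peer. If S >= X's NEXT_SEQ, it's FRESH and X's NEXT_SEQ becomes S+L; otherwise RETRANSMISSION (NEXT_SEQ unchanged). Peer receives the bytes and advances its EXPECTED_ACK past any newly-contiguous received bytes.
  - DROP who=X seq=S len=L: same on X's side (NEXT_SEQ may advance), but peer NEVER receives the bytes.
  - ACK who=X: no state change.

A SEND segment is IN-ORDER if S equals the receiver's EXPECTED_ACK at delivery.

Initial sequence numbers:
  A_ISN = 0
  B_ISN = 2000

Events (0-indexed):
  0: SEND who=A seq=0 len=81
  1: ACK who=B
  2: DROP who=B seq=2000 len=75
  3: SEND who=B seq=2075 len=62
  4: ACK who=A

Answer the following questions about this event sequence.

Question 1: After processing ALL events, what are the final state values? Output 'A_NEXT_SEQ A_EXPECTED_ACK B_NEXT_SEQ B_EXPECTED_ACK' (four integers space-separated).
After event 0: A_seq=81 A_ack=2000 B_seq=2000 B_ack=81
After event 1: A_seq=81 A_ack=2000 B_seq=2000 B_ack=81
After event 2: A_seq=81 A_ack=2000 B_seq=2075 B_ack=81
After event 3: A_seq=81 A_ack=2000 B_seq=2137 B_ack=81
After event 4: A_seq=81 A_ack=2000 B_seq=2137 B_ack=81

Answer: 81 2000 2137 81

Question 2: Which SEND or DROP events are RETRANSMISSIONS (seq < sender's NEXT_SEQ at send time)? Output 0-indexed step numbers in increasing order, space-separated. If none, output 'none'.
Step 0: SEND seq=0 -> fresh
Step 2: DROP seq=2000 -> fresh
Step 3: SEND seq=2075 -> fresh

Answer: none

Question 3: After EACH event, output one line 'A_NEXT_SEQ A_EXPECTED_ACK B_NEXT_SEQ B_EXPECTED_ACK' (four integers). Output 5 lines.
81 2000 2000 81
81 2000 2000 81
81 2000 2075 81
81 2000 2137 81
81 2000 2137 81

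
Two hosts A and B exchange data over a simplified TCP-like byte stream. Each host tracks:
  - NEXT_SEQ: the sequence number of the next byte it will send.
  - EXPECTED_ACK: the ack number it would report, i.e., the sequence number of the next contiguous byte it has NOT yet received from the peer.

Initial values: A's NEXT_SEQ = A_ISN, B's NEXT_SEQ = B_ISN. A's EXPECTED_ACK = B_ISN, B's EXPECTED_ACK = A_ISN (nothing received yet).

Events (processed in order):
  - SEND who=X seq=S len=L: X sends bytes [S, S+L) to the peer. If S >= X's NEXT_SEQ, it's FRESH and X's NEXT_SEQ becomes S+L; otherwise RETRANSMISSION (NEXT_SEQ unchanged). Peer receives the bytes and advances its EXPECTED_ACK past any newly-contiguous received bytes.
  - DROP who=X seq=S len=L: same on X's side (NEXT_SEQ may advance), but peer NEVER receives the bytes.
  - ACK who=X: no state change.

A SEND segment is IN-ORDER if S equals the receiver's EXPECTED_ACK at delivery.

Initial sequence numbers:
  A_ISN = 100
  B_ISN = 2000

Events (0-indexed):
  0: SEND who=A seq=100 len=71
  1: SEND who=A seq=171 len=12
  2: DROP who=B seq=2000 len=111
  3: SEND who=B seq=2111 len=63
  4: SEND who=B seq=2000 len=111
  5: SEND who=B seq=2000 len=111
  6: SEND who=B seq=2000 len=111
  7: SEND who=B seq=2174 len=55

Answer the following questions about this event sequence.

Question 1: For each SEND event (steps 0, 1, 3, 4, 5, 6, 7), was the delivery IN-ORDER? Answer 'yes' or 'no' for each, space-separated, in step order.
Step 0: SEND seq=100 -> in-order
Step 1: SEND seq=171 -> in-order
Step 3: SEND seq=2111 -> out-of-order
Step 4: SEND seq=2000 -> in-order
Step 5: SEND seq=2000 -> out-of-order
Step 6: SEND seq=2000 -> out-of-order
Step 7: SEND seq=2174 -> in-order

Answer: yes yes no yes no no yes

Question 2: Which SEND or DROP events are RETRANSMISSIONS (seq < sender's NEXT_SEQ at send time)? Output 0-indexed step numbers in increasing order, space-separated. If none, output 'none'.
Step 0: SEND seq=100 -> fresh
Step 1: SEND seq=171 -> fresh
Step 2: DROP seq=2000 -> fresh
Step 3: SEND seq=2111 -> fresh
Step 4: SEND seq=2000 -> retransmit
Step 5: SEND seq=2000 -> retransmit
Step 6: SEND seq=2000 -> retransmit
Step 7: SEND seq=2174 -> fresh

Answer: 4 5 6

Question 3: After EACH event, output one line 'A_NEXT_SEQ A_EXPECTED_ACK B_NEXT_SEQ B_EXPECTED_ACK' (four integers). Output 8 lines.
171 2000 2000 171
183 2000 2000 183
183 2000 2111 183
183 2000 2174 183
183 2174 2174 183
183 2174 2174 183
183 2174 2174 183
183 2229 2229 183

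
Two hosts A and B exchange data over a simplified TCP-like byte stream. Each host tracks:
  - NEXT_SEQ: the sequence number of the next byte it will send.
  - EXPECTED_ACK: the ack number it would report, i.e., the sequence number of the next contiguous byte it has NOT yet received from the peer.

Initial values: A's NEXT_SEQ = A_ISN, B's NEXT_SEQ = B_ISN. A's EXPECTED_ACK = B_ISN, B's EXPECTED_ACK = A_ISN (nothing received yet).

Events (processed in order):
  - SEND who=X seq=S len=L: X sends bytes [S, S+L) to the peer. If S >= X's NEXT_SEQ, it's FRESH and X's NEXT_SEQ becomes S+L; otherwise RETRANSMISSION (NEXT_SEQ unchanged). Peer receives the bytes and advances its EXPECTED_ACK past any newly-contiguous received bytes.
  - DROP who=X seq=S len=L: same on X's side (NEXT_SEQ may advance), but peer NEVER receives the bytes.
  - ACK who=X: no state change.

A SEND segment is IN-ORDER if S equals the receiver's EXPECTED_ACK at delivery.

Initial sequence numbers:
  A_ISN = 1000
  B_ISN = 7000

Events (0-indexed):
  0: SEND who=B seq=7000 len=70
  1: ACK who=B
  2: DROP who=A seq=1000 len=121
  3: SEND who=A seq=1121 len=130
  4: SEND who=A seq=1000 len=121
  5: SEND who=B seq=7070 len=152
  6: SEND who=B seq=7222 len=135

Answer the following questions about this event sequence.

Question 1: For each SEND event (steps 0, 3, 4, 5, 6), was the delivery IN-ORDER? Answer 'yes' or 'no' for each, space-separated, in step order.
Step 0: SEND seq=7000 -> in-order
Step 3: SEND seq=1121 -> out-of-order
Step 4: SEND seq=1000 -> in-order
Step 5: SEND seq=7070 -> in-order
Step 6: SEND seq=7222 -> in-order

Answer: yes no yes yes yes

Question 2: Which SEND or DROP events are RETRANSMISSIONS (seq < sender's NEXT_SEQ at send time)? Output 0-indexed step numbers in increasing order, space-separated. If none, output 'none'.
Answer: 4

Derivation:
Step 0: SEND seq=7000 -> fresh
Step 2: DROP seq=1000 -> fresh
Step 3: SEND seq=1121 -> fresh
Step 4: SEND seq=1000 -> retransmit
Step 5: SEND seq=7070 -> fresh
Step 6: SEND seq=7222 -> fresh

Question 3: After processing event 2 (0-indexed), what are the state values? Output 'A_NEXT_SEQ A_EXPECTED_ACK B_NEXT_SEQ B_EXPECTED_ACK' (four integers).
After event 0: A_seq=1000 A_ack=7070 B_seq=7070 B_ack=1000
After event 1: A_seq=1000 A_ack=7070 B_seq=7070 B_ack=1000
After event 2: A_seq=1121 A_ack=7070 B_seq=7070 B_ack=1000

1121 7070 7070 1000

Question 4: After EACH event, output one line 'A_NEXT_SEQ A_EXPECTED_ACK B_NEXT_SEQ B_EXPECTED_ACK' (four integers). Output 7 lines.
1000 7070 7070 1000
1000 7070 7070 1000
1121 7070 7070 1000
1251 7070 7070 1000
1251 7070 7070 1251
1251 7222 7222 1251
1251 7357 7357 1251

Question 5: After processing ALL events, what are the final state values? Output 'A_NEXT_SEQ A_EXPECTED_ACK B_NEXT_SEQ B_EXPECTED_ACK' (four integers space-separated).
After event 0: A_seq=1000 A_ack=7070 B_seq=7070 B_ack=1000
After event 1: A_seq=1000 A_ack=7070 B_seq=7070 B_ack=1000
After event 2: A_seq=1121 A_ack=7070 B_seq=7070 B_ack=1000
After event 3: A_seq=1251 A_ack=7070 B_seq=7070 B_ack=1000
After event 4: A_seq=1251 A_ack=7070 B_seq=7070 B_ack=1251
After event 5: A_seq=1251 A_ack=7222 B_seq=7222 B_ack=1251
After event 6: A_seq=1251 A_ack=7357 B_seq=7357 B_ack=1251

Answer: 1251 7357 7357 1251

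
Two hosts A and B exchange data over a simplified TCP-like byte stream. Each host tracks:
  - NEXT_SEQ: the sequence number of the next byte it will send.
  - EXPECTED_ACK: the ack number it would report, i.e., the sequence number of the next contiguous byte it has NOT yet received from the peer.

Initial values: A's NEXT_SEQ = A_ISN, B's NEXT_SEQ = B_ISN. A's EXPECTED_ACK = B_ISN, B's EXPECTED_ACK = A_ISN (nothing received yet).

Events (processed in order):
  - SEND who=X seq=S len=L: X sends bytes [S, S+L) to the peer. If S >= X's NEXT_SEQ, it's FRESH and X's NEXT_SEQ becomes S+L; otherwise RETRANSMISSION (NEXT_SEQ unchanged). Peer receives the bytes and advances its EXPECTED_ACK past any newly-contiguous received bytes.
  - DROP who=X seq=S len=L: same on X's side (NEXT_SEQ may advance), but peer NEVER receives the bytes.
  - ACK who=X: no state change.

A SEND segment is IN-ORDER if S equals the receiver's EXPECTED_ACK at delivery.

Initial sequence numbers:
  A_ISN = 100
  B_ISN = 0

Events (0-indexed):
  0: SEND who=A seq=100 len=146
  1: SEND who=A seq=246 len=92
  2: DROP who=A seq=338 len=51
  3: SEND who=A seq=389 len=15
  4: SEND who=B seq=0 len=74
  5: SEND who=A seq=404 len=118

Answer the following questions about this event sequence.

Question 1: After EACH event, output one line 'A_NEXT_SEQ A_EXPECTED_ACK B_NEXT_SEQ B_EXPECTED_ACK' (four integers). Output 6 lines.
246 0 0 246
338 0 0 338
389 0 0 338
404 0 0 338
404 74 74 338
522 74 74 338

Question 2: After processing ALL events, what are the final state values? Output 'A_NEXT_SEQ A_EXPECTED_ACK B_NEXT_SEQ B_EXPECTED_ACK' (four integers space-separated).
Answer: 522 74 74 338

Derivation:
After event 0: A_seq=246 A_ack=0 B_seq=0 B_ack=246
After event 1: A_seq=338 A_ack=0 B_seq=0 B_ack=338
After event 2: A_seq=389 A_ack=0 B_seq=0 B_ack=338
After event 3: A_seq=404 A_ack=0 B_seq=0 B_ack=338
After event 4: A_seq=404 A_ack=74 B_seq=74 B_ack=338
After event 5: A_seq=522 A_ack=74 B_seq=74 B_ack=338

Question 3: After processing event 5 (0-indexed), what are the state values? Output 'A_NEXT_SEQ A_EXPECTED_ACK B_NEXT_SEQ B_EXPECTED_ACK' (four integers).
After event 0: A_seq=246 A_ack=0 B_seq=0 B_ack=246
After event 1: A_seq=338 A_ack=0 B_seq=0 B_ack=338
After event 2: A_seq=389 A_ack=0 B_seq=0 B_ack=338
After event 3: A_seq=404 A_ack=0 B_seq=0 B_ack=338
After event 4: A_seq=404 A_ack=74 B_seq=74 B_ack=338
After event 5: A_seq=522 A_ack=74 B_seq=74 B_ack=338

522 74 74 338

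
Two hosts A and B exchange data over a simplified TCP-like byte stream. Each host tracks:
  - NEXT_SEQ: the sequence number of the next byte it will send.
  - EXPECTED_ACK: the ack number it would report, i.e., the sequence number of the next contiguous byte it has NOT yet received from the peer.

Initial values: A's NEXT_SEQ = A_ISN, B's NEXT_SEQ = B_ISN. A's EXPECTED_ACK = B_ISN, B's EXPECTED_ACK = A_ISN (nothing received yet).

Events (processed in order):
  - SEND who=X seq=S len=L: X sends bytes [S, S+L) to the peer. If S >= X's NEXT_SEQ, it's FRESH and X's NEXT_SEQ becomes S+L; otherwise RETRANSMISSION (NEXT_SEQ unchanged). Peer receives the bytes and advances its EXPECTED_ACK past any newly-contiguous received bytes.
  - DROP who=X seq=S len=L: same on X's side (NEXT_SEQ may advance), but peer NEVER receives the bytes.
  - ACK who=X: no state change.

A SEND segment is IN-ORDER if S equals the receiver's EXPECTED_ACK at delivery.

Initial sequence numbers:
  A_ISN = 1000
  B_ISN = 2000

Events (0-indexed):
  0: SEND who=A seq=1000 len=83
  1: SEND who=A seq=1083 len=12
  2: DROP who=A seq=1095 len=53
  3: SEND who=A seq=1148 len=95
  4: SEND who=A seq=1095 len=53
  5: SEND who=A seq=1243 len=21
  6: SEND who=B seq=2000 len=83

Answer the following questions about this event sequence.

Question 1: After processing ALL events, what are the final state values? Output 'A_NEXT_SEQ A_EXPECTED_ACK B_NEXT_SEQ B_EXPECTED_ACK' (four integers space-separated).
Answer: 1264 2083 2083 1264

Derivation:
After event 0: A_seq=1083 A_ack=2000 B_seq=2000 B_ack=1083
After event 1: A_seq=1095 A_ack=2000 B_seq=2000 B_ack=1095
After event 2: A_seq=1148 A_ack=2000 B_seq=2000 B_ack=1095
After event 3: A_seq=1243 A_ack=2000 B_seq=2000 B_ack=1095
After event 4: A_seq=1243 A_ack=2000 B_seq=2000 B_ack=1243
After event 5: A_seq=1264 A_ack=2000 B_seq=2000 B_ack=1264
After event 6: A_seq=1264 A_ack=2083 B_seq=2083 B_ack=1264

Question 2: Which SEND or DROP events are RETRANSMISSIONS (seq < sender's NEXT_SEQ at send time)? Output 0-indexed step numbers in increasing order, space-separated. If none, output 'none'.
Step 0: SEND seq=1000 -> fresh
Step 1: SEND seq=1083 -> fresh
Step 2: DROP seq=1095 -> fresh
Step 3: SEND seq=1148 -> fresh
Step 4: SEND seq=1095 -> retransmit
Step 5: SEND seq=1243 -> fresh
Step 6: SEND seq=2000 -> fresh

Answer: 4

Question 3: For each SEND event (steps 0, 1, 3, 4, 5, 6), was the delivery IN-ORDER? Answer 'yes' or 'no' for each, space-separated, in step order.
Step 0: SEND seq=1000 -> in-order
Step 1: SEND seq=1083 -> in-order
Step 3: SEND seq=1148 -> out-of-order
Step 4: SEND seq=1095 -> in-order
Step 5: SEND seq=1243 -> in-order
Step 6: SEND seq=2000 -> in-order

Answer: yes yes no yes yes yes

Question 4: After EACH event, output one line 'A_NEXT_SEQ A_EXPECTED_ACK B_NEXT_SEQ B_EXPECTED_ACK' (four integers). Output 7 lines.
1083 2000 2000 1083
1095 2000 2000 1095
1148 2000 2000 1095
1243 2000 2000 1095
1243 2000 2000 1243
1264 2000 2000 1264
1264 2083 2083 1264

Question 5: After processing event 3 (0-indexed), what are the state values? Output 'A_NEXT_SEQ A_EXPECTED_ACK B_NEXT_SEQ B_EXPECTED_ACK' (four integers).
After event 0: A_seq=1083 A_ack=2000 B_seq=2000 B_ack=1083
After event 1: A_seq=1095 A_ack=2000 B_seq=2000 B_ack=1095
After event 2: A_seq=1148 A_ack=2000 B_seq=2000 B_ack=1095
After event 3: A_seq=1243 A_ack=2000 B_seq=2000 B_ack=1095

1243 2000 2000 1095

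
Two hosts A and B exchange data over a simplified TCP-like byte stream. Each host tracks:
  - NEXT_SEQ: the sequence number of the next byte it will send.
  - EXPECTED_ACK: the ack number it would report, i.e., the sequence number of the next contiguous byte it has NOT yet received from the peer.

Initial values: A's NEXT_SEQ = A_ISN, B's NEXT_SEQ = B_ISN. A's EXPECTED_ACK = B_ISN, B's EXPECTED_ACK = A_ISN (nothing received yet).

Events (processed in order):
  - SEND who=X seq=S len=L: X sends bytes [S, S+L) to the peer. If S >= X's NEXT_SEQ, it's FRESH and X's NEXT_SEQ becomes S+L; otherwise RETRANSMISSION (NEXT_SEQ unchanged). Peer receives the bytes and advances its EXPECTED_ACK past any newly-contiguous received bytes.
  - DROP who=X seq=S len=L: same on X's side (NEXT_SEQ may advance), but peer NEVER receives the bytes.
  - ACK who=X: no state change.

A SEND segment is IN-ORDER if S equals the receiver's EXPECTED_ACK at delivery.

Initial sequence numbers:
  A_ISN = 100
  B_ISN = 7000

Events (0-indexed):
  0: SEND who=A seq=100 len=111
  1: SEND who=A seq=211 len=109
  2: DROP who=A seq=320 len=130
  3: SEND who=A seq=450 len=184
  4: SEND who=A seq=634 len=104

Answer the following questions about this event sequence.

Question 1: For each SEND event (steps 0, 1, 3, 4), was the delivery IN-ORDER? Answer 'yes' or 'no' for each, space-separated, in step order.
Answer: yes yes no no

Derivation:
Step 0: SEND seq=100 -> in-order
Step 1: SEND seq=211 -> in-order
Step 3: SEND seq=450 -> out-of-order
Step 4: SEND seq=634 -> out-of-order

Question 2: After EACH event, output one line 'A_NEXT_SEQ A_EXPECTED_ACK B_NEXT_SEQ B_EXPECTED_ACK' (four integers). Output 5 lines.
211 7000 7000 211
320 7000 7000 320
450 7000 7000 320
634 7000 7000 320
738 7000 7000 320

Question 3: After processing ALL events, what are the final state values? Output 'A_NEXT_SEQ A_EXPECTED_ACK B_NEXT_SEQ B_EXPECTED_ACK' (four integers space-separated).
After event 0: A_seq=211 A_ack=7000 B_seq=7000 B_ack=211
After event 1: A_seq=320 A_ack=7000 B_seq=7000 B_ack=320
After event 2: A_seq=450 A_ack=7000 B_seq=7000 B_ack=320
After event 3: A_seq=634 A_ack=7000 B_seq=7000 B_ack=320
After event 4: A_seq=738 A_ack=7000 B_seq=7000 B_ack=320

Answer: 738 7000 7000 320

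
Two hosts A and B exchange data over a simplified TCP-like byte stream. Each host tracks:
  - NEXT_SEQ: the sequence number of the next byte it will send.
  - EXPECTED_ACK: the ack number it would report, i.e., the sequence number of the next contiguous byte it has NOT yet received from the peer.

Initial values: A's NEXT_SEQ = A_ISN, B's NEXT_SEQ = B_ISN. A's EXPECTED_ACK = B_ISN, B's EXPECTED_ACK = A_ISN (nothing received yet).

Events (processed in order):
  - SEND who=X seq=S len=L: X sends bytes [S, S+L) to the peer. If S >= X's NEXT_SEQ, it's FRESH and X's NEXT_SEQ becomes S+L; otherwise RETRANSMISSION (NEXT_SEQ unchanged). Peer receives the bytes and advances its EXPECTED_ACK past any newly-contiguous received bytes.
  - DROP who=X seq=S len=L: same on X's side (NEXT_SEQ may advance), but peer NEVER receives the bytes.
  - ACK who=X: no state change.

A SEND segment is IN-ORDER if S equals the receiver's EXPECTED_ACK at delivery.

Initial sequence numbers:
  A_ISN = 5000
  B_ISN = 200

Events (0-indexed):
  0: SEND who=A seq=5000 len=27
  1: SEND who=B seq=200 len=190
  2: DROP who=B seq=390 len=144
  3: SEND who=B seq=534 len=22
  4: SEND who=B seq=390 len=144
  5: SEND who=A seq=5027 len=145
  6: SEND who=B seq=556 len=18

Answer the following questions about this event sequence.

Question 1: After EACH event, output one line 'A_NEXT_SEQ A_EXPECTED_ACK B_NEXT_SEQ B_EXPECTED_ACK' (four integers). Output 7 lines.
5027 200 200 5027
5027 390 390 5027
5027 390 534 5027
5027 390 556 5027
5027 556 556 5027
5172 556 556 5172
5172 574 574 5172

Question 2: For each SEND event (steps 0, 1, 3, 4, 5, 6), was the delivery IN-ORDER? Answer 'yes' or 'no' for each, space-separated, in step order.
Step 0: SEND seq=5000 -> in-order
Step 1: SEND seq=200 -> in-order
Step 3: SEND seq=534 -> out-of-order
Step 4: SEND seq=390 -> in-order
Step 5: SEND seq=5027 -> in-order
Step 6: SEND seq=556 -> in-order

Answer: yes yes no yes yes yes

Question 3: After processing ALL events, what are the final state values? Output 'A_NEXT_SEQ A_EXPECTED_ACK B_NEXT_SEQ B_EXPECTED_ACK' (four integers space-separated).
After event 0: A_seq=5027 A_ack=200 B_seq=200 B_ack=5027
After event 1: A_seq=5027 A_ack=390 B_seq=390 B_ack=5027
After event 2: A_seq=5027 A_ack=390 B_seq=534 B_ack=5027
After event 3: A_seq=5027 A_ack=390 B_seq=556 B_ack=5027
After event 4: A_seq=5027 A_ack=556 B_seq=556 B_ack=5027
After event 5: A_seq=5172 A_ack=556 B_seq=556 B_ack=5172
After event 6: A_seq=5172 A_ack=574 B_seq=574 B_ack=5172

Answer: 5172 574 574 5172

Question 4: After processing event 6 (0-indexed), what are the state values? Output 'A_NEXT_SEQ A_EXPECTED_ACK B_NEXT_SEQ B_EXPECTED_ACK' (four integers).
After event 0: A_seq=5027 A_ack=200 B_seq=200 B_ack=5027
After event 1: A_seq=5027 A_ack=390 B_seq=390 B_ack=5027
After event 2: A_seq=5027 A_ack=390 B_seq=534 B_ack=5027
After event 3: A_seq=5027 A_ack=390 B_seq=556 B_ack=5027
After event 4: A_seq=5027 A_ack=556 B_seq=556 B_ack=5027
After event 5: A_seq=5172 A_ack=556 B_seq=556 B_ack=5172
After event 6: A_seq=5172 A_ack=574 B_seq=574 B_ack=5172

5172 574 574 5172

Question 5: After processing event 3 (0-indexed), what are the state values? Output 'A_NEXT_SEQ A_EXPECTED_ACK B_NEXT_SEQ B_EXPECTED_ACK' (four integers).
After event 0: A_seq=5027 A_ack=200 B_seq=200 B_ack=5027
After event 1: A_seq=5027 A_ack=390 B_seq=390 B_ack=5027
After event 2: A_seq=5027 A_ack=390 B_seq=534 B_ack=5027
After event 3: A_seq=5027 A_ack=390 B_seq=556 B_ack=5027

5027 390 556 5027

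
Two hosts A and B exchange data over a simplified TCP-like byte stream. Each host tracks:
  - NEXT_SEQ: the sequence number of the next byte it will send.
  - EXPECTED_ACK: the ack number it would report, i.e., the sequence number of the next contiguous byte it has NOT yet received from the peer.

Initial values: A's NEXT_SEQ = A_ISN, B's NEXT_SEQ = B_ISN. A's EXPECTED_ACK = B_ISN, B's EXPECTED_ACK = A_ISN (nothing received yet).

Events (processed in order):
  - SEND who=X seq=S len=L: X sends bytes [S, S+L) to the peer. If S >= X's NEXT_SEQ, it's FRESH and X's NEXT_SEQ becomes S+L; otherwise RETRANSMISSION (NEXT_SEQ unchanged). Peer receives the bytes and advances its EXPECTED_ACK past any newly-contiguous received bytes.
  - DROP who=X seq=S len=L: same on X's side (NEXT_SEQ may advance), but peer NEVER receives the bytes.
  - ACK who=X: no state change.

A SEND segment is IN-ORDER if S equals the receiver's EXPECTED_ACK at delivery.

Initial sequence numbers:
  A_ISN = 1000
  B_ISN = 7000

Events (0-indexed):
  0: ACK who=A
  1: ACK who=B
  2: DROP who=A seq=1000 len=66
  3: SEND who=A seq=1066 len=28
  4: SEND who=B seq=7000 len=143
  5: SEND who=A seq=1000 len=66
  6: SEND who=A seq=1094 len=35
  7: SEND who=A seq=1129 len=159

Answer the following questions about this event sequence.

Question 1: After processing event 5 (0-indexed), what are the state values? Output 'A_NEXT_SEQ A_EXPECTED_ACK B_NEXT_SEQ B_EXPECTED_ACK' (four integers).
After event 0: A_seq=1000 A_ack=7000 B_seq=7000 B_ack=1000
After event 1: A_seq=1000 A_ack=7000 B_seq=7000 B_ack=1000
After event 2: A_seq=1066 A_ack=7000 B_seq=7000 B_ack=1000
After event 3: A_seq=1094 A_ack=7000 B_seq=7000 B_ack=1000
After event 4: A_seq=1094 A_ack=7143 B_seq=7143 B_ack=1000
After event 5: A_seq=1094 A_ack=7143 B_seq=7143 B_ack=1094

1094 7143 7143 1094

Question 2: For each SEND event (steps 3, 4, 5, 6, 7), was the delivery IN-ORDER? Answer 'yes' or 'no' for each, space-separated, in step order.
Answer: no yes yes yes yes

Derivation:
Step 3: SEND seq=1066 -> out-of-order
Step 4: SEND seq=7000 -> in-order
Step 5: SEND seq=1000 -> in-order
Step 6: SEND seq=1094 -> in-order
Step 7: SEND seq=1129 -> in-order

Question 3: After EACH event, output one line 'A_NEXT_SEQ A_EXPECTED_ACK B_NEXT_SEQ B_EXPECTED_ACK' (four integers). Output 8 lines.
1000 7000 7000 1000
1000 7000 7000 1000
1066 7000 7000 1000
1094 7000 7000 1000
1094 7143 7143 1000
1094 7143 7143 1094
1129 7143 7143 1129
1288 7143 7143 1288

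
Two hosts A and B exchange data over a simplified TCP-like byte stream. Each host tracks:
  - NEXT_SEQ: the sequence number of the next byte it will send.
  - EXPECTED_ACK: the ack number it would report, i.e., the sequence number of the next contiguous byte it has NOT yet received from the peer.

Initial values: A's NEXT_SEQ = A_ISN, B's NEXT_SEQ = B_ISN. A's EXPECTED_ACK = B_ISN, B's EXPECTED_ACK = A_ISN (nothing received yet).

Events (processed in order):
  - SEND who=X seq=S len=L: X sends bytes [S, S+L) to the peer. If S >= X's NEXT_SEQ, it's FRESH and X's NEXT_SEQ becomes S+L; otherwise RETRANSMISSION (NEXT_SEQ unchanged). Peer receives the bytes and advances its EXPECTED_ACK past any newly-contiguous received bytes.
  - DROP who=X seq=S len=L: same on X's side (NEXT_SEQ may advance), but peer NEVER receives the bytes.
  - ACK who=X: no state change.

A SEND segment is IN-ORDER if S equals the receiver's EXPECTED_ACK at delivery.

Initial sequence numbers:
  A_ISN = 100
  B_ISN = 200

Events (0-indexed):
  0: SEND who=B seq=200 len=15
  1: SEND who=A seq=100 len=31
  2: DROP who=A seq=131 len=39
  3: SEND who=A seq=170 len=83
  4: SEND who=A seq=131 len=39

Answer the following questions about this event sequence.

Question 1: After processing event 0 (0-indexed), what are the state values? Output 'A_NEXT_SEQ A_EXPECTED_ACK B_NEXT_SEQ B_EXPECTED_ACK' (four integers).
After event 0: A_seq=100 A_ack=215 B_seq=215 B_ack=100

100 215 215 100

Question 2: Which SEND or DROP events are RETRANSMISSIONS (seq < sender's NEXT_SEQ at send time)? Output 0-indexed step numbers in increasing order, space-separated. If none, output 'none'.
Step 0: SEND seq=200 -> fresh
Step 1: SEND seq=100 -> fresh
Step 2: DROP seq=131 -> fresh
Step 3: SEND seq=170 -> fresh
Step 4: SEND seq=131 -> retransmit

Answer: 4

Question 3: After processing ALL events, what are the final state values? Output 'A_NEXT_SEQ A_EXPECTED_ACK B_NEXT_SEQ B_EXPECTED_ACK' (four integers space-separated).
Answer: 253 215 215 253

Derivation:
After event 0: A_seq=100 A_ack=215 B_seq=215 B_ack=100
After event 1: A_seq=131 A_ack=215 B_seq=215 B_ack=131
After event 2: A_seq=170 A_ack=215 B_seq=215 B_ack=131
After event 3: A_seq=253 A_ack=215 B_seq=215 B_ack=131
After event 4: A_seq=253 A_ack=215 B_seq=215 B_ack=253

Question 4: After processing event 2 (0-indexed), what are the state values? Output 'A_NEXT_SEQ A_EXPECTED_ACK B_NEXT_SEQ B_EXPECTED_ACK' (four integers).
After event 0: A_seq=100 A_ack=215 B_seq=215 B_ack=100
After event 1: A_seq=131 A_ack=215 B_seq=215 B_ack=131
After event 2: A_seq=170 A_ack=215 B_seq=215 B_ack=131

170 215 215 131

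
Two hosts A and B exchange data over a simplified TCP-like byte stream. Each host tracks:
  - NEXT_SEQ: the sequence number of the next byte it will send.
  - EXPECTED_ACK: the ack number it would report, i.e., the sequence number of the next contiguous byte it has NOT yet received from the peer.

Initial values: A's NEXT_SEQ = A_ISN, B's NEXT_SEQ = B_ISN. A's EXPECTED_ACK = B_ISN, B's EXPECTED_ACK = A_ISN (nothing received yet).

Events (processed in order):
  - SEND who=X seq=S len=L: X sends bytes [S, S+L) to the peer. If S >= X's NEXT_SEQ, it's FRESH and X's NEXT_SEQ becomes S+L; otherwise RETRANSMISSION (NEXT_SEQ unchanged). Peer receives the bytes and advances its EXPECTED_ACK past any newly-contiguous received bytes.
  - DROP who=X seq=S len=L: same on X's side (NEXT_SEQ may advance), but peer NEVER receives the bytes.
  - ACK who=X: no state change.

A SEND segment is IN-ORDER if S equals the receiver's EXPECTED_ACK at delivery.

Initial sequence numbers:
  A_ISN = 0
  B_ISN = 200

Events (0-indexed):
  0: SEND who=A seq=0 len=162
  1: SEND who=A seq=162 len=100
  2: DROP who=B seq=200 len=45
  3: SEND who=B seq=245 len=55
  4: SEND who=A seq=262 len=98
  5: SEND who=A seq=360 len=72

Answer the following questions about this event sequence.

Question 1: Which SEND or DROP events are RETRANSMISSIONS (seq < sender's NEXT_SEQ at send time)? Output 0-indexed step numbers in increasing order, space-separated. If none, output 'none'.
Answer: none

Derivation:
Step 0: SEND seq=0 -> fresh
Step 1: SEND seq=162 -> fresh
Step 2: DROP seq=200 -> fresh
Step 3: SEND seq=245 -> fresh
Step 4: SEND seq=262 -> fresh
Step 5: SEND seq=360 -> fresh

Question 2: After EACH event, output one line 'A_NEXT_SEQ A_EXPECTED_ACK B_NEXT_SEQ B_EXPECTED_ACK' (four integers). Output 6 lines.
162 200 200 162
262 200 200 262
262 200 245 262
262 200 300 262
360 200 300 360
432 200 300 432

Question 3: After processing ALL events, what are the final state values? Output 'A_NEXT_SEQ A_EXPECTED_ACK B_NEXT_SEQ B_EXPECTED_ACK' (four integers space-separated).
Answer: 432 200 300 432

Derivation:
After event 0: A_seq=162 A_ack=200 B_seq=200 B_ack=162
After event 1: A_seq=262 A_ack=200 B_seq=200 B_ack=262
After event 2: A_seq=262 A_ack=200 B_seq=245 B_ack=262
After event 3: A_seq=262 A_ack=200 B_seq=300 B_ack=262
After event 4: A_seq=360 A_ack=200 B_seq=300 B_ack=360
After event 5: A_seq=432 A_ack=200 B_seq=300 B_ack=432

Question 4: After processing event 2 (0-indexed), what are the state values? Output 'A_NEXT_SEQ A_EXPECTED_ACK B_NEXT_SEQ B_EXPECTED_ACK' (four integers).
After event 0: A_seq=162 A_ack=200 B_seq=200 B_ack=162
After event 1: A_seq=262 A_ack=200 B_seq=200 B_ack=262
After event 2: A_seq=262 A_ack=200 B_seq=245 B_ack=262

262 200 245 262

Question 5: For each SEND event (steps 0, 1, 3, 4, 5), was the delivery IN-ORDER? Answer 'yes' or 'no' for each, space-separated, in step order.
Answer: yes yes no yes yes

Derivation:
Step 0: SEND seq=0 -> in-order
Step 1: SEND seq=162 -> in-order
Step 3: SEND seq=245 -> out-of-order
Step 4: SEND seq=262 -> in-order
Step 5: SEND seq=360 -> in-order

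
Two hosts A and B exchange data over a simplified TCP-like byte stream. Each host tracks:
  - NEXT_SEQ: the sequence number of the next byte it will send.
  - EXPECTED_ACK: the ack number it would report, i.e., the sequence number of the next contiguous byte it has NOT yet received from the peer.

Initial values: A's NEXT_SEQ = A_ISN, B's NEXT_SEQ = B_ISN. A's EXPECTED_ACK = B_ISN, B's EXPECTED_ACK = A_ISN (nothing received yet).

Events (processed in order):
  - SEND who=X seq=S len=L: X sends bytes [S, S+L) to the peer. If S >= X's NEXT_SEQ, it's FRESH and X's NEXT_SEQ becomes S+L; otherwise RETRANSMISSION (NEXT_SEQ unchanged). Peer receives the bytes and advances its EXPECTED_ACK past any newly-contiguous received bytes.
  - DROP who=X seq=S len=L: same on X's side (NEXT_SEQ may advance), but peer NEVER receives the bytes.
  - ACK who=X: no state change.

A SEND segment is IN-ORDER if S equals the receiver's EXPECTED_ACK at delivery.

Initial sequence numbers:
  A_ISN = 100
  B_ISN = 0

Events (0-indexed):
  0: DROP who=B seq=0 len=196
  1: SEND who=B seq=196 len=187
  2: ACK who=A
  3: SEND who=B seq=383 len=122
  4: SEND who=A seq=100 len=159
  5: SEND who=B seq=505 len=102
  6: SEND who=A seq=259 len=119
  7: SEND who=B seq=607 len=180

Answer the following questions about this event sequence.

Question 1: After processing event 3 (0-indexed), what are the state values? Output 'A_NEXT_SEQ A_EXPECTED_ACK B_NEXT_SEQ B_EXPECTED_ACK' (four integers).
After event 0: A_seq=100 A_ack=0 B_seq=196 B_ack=100
After event 1: A_seq=100 A_ack=0 B_seq=383 B_ack=100
After event 2: A_seq=100 A_ack=0 B_seq=383 B_ack=100
After event 3: A_seq=100 A_ack=0 B_seq=505 B_ack=100

100 0 505 100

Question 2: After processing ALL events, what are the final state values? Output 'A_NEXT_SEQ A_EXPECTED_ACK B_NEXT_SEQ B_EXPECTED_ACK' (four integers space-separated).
After event 0: A_seq=100 A_ack=0 B_seq=196 B_ack=100
After event 1: A_seq=100 A_ack=0 B_seq=383 B_ack=100
After event 2: A_seq=100 A_ack=0 B_seq=383 B_ack=100
After event 3: A_seq=100 A_ack=0 B_seq=505 B_ack=100
After event 4: A_seq=259 A_ack=0 B_seq=505 B_ack=259
After event 5: A_seq=259 A_ack=0 B_seq=607 B_ack=259
After event 6: A_seq=378 A_ack=0 B_seq=607 B_ack=378
After event 7: A_seq=378 A_ack=0 B_seq=787 B_ack=378

Answer: 378 0 787 378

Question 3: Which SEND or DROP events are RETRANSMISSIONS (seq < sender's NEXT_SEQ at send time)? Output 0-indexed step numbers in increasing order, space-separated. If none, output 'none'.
Answer: none

Derivation:
Step 0: DROP seq=0 -> fresh
Step 1: SEND seq=196 -> fresh
Step 3: SEND seq=383 -> fresh
Step 4: SEND seq=100 -> fresh
Step 5: SEND seq=505 -> fresh
Step 6: SEND seq=259 -> fresh
Step 7: SEND seq=607 -> fresh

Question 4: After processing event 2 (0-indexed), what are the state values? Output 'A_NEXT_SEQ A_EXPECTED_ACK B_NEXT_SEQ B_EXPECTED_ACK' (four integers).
After event 0: A_seq=100 A_ack=0 B_seq=196 B_ack=100
After event 1: A_seq=100 A_ack=0 B_seq=383 B_ack=100
After event 2: A_seq=100 A_ack=0 B_seq=383 B_ack=100

100 0 383 100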